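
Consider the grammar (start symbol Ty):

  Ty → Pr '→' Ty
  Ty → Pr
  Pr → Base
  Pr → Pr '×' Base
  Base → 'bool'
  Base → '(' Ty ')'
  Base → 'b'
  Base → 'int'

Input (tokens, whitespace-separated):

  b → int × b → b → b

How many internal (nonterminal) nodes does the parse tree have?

[Ty [Pr [Base b]] → [Ty [Pr [Pr [Base int]] × [Base b]] → [Ty [Pr [Base b]] → [Ty [Pr [Base b]]]]]]

14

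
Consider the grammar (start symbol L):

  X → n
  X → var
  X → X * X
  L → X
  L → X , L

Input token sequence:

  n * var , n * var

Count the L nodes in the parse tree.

2

[L [X [X n] * [X var]] , [L [X [X n] * [X var]]]]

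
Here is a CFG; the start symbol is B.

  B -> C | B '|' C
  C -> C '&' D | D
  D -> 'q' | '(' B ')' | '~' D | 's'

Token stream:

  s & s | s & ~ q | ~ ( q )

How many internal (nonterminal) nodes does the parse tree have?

[B [B [B [C [C [D s]] & [D s]]] | [C [C [D s]] & [D ~ [D q]]]] | [C [D ~ [D ( [B [C [D q]]] )]]]]

18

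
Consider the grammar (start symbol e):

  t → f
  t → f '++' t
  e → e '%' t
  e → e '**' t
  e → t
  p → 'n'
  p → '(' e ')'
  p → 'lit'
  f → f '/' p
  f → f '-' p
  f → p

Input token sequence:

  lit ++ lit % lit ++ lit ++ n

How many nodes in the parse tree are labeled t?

5

[e [e [t [f [p lit]] ++ [t [f [p lit]]]]] % [t [f [p lit]] ++ [t [f [p lit]] ++ [t [f [p n]]]]]]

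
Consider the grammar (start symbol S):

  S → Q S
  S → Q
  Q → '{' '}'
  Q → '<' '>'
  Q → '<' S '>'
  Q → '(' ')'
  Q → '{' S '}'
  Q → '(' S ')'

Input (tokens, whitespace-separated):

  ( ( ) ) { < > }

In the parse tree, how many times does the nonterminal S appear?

[S [Q ( [S [Q ( )]] )] [S [Q { [S [Q < >]] }]]]

4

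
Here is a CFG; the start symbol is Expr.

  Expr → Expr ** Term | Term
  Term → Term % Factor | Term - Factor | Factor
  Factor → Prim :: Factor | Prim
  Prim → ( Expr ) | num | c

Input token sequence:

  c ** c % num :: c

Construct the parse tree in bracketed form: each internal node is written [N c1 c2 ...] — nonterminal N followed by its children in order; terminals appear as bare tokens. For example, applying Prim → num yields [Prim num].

[Expr [Expr [Term [Factor [Prim c]]]] ** [Term [Term [Factor [Prim c]]] % [Factor [Prim num] :: [Factor [Prim c]]]]]

Expr
Expr ** Term
Term ** Term
Factor ** Term
Prim ** Term
c ** Term
c ** Term % Factor
c ** Factor % Factor
c ** Prim % Factor
c ** c % Factor
c ** c % Prim :: Factor
c ** c % num :: Factor
c ** c % num :: Prim
c ** c % num :: c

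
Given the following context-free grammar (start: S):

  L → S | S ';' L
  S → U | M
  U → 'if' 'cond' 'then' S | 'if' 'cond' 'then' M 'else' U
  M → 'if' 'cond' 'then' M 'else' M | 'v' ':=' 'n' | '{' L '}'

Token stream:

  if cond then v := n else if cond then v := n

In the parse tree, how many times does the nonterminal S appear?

2

[S [U if cond then [M v := n] else [U if cond then [S [M v := n]]]]]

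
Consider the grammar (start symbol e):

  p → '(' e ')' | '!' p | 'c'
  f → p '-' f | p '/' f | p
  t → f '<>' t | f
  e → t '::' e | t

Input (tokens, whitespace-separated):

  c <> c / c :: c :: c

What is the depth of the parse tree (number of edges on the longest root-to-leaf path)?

[e [t [f [p c]] <> [t [f [p c] / [f [p c]]]]] :: [e [t [f [p c]]] :: [e [t [f [p c]]]]]]

6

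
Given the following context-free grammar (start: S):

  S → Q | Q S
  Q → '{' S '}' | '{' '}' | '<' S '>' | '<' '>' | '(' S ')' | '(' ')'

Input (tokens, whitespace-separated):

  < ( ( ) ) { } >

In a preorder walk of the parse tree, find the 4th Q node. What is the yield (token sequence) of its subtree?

{ }

[S [Q < [S [Q ( [S [Q ( )]] )] [S [Q { }]]] >]]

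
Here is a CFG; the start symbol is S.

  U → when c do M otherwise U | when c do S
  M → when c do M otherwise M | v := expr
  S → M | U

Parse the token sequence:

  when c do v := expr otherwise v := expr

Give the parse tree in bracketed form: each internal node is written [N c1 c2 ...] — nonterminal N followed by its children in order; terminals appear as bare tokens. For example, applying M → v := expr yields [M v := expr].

[S [M when c do [M v := expr] otherwise [M v := expr]]]

S
M
when c do M otherwise M
when c do v := expr otherwise M
when c do v := expr otherwise v := expr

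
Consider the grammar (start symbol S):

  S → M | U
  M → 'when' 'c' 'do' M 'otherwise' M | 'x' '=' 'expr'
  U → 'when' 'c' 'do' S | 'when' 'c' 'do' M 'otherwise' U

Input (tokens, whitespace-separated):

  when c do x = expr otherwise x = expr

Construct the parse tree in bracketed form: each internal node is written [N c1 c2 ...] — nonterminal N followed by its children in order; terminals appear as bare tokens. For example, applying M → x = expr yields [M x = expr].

[S [M when c do [M x = expr] otherwise [M x = expr]]]

S
M
when c do M otherwise M
when c do x = expr otherwise M
when c do x = expr otherwise x = expr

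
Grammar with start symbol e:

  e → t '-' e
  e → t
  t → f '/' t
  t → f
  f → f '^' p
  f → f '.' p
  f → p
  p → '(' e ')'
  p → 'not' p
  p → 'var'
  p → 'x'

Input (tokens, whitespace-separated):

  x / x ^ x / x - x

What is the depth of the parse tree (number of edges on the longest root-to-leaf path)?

[e [t [f [p x]] / [t [f [f [p x]] ^ [p x]] / [t [f [p x]]]]] - [e [t [f [p x]]]]]

6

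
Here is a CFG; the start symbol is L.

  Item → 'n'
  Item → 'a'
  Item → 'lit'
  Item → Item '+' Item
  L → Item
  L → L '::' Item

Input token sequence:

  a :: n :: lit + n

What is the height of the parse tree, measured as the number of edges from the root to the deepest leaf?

4

[L [L [L [Item a]] :: [Item n]] :: [Item [Item lit] + [Item n]]]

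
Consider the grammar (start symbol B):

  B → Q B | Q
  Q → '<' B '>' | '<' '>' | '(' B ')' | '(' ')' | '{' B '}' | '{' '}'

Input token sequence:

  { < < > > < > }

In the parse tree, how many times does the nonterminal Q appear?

4

[B [Q { [B [Q < [B [Q < >]] >] [B [Q < >]]] }]]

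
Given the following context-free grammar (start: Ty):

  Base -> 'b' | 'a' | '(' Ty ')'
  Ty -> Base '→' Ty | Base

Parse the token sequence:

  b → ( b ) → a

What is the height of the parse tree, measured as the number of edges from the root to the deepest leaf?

[Ty [Base b] → [Ty [Base ( [Ty [Base b]] )] → [Ty [Base a]]]]

5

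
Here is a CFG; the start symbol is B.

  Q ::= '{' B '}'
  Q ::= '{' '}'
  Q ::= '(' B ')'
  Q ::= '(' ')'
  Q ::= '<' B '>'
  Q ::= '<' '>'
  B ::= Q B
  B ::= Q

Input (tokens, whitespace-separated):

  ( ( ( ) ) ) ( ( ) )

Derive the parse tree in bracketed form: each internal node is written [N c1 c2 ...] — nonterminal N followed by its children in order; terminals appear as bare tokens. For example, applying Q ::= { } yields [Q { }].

B
Q B
( B ) B
( Q ) B
( ( B ) ) B
( ( Q ) ) B
( ( ( ) ) ) B
( ( ( ) ) ) Q
( ( ( ) ) ) ( B )
( ( ( ) ) ) ( Q )
( ( ( ) ) ) ( ( ) )

[B [Q ( [B [Q ( [B [Q ( )]] )]] )] [B [Q ( [B [Q ( )]] )]]]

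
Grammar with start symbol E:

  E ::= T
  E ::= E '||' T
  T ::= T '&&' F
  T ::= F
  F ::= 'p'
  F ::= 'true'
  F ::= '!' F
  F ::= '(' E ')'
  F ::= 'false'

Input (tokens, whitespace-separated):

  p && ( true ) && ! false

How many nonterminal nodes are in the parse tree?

11

[E [T [T [T [F p]] && [F ( [E [T [F true]]] )]] && [F ! [F false]]]]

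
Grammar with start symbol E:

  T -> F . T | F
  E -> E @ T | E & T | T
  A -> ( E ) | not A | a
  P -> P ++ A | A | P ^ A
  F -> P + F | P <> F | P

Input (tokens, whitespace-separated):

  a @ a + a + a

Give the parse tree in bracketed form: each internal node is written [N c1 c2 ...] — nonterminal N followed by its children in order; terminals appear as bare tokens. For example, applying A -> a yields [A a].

[E [E [T [F [P [A a]]]]] @ [T [F [P [A a]] + [F [P [A a]] + [F [P [A a]]]]]]]

E
E @ T
T @ T
F @ T
P @ T
A @ T
a @ T
a @ F
a @ P + F
a @ A + F
a @ a + F
a @ a + P + F
a @ a + A + F
a @ a + a + F
a @ a + a + P
a @ a + a + A
a @ a + a + a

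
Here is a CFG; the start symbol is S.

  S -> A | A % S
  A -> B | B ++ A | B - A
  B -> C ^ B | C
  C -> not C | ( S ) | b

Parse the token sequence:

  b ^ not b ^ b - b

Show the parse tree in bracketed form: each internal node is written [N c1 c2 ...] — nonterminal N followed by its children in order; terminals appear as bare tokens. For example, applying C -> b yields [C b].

S
A
B - A
C ^ B - A
b ^ B - A
b ^ C ^ B - A
b ^ not C ^ B - A
b ^ not b ^ B - A
b ^ not b ^ C - A
b ^ not b ^ b - A
b ^ not b ^ b - B
b ^ not b ^ b - C
b ^ not b ^ b - b

[S [A [B [C b] ^ [B [C not [C b]] ^ [B [C b]]]] - [A [B [C b]]]]]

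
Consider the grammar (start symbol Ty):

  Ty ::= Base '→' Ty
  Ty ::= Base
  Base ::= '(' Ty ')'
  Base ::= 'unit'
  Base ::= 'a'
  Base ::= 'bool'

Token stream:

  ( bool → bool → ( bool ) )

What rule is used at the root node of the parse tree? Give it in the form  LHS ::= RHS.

Ty ::= Base

[Ty [Base ( [Ty [Base bool] → [Ty [Base bool] → [Ty [Base ( [Ty [Base bool]] )]]]] )]]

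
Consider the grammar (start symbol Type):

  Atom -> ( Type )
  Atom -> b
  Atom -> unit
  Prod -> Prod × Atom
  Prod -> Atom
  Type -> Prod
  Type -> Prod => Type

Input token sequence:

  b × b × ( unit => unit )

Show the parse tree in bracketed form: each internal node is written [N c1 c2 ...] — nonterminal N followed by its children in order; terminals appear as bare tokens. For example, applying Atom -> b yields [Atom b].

Type
Prod
Prod × Atom
Prod × Atom × Atom
Atom × Atom × Atom
b × Atom × Atom
b × b × Atom
b × b × ( Type )
b × b × ( Prod => Type )
b × b × ( Atom => Type )
b × b × ( unit => Type )
b × b × ( unit => Prod )
b × b × ( unit => Atom )
b × b × ( unit => unit )

[Type [Prod [Prod [Prod [Atom b]] × [Atom b]] × [Atom ( [Type [Prod [Atom unit]] => [Type [Prod [Atom unit]]]] )]]]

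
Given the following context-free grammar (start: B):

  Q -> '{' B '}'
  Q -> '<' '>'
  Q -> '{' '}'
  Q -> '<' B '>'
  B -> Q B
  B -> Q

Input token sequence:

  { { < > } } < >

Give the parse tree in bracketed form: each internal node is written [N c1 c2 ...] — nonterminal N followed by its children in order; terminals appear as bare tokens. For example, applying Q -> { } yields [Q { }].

B
Q B
{ B } B
{ Q } B
{ { B } } B
{ { Q } } B
{ { < > } } B
{ { < > } } Q
{ { < > } } < >

[B [Q { [B [Q { [B [Q < >]] }]] }] [B [Q < >]]]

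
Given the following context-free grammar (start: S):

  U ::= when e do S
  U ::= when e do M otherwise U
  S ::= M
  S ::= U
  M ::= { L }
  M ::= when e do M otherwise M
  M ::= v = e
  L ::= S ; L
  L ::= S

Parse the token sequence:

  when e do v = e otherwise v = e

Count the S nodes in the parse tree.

1

[S [M when e do [M v = e] otherwise [M v = e]]]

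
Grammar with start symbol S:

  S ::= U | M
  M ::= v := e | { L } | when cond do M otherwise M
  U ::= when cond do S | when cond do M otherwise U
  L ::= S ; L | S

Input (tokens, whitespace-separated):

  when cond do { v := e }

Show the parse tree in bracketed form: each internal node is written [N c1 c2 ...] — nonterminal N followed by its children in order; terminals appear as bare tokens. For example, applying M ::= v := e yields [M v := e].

[S [U when cond do [S [M { [L [S [M v := e]]] }]]]]

S
U
when cond do S
when cond do M
when cond do { L }
when cond do { S }
when cond do { M }
when cond do { v := e }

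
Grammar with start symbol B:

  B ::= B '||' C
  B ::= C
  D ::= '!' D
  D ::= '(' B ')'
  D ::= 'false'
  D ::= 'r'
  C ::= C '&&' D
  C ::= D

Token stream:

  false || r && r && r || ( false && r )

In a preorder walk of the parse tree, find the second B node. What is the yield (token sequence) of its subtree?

false || r && r && r

[B [B [B [C [D false]]] || [C [C [C [D r]] && [D r]] && [D r]]] || [C [D ( [B [C [C [D false]] && [D r]]] )]]]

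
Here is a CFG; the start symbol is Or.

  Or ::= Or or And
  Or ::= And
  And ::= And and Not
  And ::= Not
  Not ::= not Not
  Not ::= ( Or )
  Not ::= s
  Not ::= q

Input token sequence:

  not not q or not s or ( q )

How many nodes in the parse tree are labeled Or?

4

[Or [Or [Or [And [Not not [Not not [Not q]]]]] or [And [Not not [Not s]]]] or [And [Not ( [Or [And [Not q]]] )]]]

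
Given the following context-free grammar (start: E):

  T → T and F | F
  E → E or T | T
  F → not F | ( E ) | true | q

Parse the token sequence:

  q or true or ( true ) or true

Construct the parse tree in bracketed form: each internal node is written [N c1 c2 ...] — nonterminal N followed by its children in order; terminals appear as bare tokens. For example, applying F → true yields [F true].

E
E or T
E or T or T
E or T or T or T
T or T or T or T
F or T or T or T
q or T or T or T
q or F or T or T
q or true or T or T
q or true or F or T
q or true or ( E ) or T
q or true or ( T ) or T
q or true or ( F ) or T
q or true or ( true ) or T
q or true or ( true ) or F
q or true or ( true ) or true

[E [E [E [E [T [F q]]] or [T [F true]]] or [T [F ( [E [T [F true]]] )]]] or [T [F true]]]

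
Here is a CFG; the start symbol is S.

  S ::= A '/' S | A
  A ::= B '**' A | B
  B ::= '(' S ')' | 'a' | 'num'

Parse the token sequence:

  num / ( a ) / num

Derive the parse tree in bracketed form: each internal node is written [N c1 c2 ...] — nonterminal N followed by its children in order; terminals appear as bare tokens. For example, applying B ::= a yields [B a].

[S [A [B num]] / [S [A [B ( [S [A [B a]]] )]] / [S [A [B num]]]]]

S
A / S
B / S
num / S
num / A / S
num / B / S
num / ( S ) / S
num / ( A ) / S
num / ( B ) / S
num / ( a ) / S
num / ( a ) / A
num / ( a ) / B
num / ( a ) / num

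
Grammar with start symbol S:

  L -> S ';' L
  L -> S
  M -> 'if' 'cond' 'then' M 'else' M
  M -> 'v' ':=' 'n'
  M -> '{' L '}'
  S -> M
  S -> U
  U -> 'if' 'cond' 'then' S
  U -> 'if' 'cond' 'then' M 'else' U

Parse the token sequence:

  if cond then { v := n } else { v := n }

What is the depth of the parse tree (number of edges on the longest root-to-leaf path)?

[S [M if cond then [M { [L [S [M v := n]]] }] else [M { [L [S [M v := n]]] }]]]

6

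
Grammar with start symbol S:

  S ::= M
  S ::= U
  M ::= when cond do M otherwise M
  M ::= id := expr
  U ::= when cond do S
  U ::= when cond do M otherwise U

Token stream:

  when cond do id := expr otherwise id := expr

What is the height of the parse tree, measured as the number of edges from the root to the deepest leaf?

[S [M when cond do [M id := expr] otherwise [M id := expr]]]

3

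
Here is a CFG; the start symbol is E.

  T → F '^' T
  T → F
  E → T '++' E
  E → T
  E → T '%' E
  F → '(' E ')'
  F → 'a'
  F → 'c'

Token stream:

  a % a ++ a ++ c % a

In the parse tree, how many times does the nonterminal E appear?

[E [T [F a]] % [E [T [F a]] ++ [E [T [F a]] ++ [E [T [F c]] % [E [T [F a]]]]]]]

5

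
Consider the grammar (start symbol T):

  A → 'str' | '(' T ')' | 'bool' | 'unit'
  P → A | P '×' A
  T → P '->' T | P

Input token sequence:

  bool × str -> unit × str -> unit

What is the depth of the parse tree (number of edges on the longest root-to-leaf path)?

5

[T [P [P [A bool]] × [A str]] -> [T [P [P [A unit]] × [A str]] -> [T [P [A unit]]]]]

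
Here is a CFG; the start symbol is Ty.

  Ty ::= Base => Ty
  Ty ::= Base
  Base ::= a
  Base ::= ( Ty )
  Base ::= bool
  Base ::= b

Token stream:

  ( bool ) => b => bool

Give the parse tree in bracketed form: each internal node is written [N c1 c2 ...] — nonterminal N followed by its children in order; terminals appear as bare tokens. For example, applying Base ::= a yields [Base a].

Ty
Base => Ty
( Ty ) => Ty
( Base ) => Ty
( bool ) => Ty
( bool ) => Base => Ty
( bool ) => b => Ty
( bool ) => b => Base
( bool ) => b => bool

[Ty [Base ( [Ty [Base bool]] )] => [Ty [Base b] => [Ty [Base bool]]]]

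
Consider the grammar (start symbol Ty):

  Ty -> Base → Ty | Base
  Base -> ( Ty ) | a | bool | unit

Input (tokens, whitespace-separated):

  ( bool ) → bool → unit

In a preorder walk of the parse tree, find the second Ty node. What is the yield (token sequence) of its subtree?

[Ty [Base ( [Ty [Base bool]] )] → [Ty [Base bool] → [Ty [Base unit]]]]

bool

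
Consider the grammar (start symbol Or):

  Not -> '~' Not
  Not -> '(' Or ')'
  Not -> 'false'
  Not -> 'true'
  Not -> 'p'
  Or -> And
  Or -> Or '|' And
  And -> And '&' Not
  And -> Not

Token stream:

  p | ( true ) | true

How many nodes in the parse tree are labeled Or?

4

[Or [Or [Or [And [Not p]]] | [And [Not ( [Or [And [Not true]]] )]]] | [And [Not true]]]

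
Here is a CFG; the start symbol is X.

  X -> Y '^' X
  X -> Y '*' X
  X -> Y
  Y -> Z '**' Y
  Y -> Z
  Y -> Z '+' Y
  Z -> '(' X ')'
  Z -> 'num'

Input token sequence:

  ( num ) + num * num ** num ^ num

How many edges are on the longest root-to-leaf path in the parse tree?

6

[X [Y [Z ( [X [Y [Z num]]] )] + [Y [Z num]]] * [X [Y [Z num] ** [Y [Z num]]] ^ [X [Y [Z num]]]]]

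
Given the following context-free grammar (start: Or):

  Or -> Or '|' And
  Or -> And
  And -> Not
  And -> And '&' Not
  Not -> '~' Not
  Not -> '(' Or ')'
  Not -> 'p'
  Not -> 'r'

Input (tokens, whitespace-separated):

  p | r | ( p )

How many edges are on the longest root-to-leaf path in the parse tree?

[Or [Or [Or [And [Not p]]] | [And [Not r]]] | [And [Not ( [Or [And [Not p]]] )]]]

6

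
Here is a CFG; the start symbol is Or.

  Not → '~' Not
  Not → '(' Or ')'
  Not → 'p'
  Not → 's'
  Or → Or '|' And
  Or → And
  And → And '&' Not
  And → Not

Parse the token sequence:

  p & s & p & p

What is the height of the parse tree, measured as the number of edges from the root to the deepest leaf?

[Or [And [And [And [And [Not p]] & [Not s]] & [Not p]] & [Not p]]]

6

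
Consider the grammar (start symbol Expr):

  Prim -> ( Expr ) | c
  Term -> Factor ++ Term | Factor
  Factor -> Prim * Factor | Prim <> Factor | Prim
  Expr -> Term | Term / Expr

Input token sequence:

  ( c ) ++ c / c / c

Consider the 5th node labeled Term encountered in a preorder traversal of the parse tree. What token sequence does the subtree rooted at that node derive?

c

[Expr [Term [Factor [Prim ( [Expr [Term [Factor [Prim c]]]] )]] ++ [Term [Factor [Prim c]]]] / [Expr [Term [Factor [Prim c]]] / [Expr [Term [Factor [Prim c]]]]]]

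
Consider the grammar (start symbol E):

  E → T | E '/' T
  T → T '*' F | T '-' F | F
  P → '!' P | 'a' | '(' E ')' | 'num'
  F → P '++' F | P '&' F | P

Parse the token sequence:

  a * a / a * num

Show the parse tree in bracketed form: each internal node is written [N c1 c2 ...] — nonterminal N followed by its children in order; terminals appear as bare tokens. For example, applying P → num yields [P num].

E
E / T
T / T
T * F / T
F * F / T
P * F / T
a * F / T
a * P / T
a * a / T
a * a / T * F
a * a / F * F
a * a / P * F
a * a / a * F
a * a / a * P
a * a / a * num

[E [E [T [T [F [P a]]] * [F [P a]]]] / [T [T [F [P a]]] * [F [P num]]]]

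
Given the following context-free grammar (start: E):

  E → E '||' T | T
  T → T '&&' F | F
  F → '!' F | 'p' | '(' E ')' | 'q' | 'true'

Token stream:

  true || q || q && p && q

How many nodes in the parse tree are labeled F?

[E [E [E [T [F true]]] || [T [F q]]] || [T [T [T [F q]] && [F p]] && [F q]]]

5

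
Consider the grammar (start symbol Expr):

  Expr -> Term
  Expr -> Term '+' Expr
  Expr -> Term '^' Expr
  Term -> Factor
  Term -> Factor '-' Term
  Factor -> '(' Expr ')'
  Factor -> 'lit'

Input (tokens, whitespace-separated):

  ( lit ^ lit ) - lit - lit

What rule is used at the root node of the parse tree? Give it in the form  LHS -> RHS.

[Expr [Term [Factor ( [Expr [Term [Factor lit]] ^ [Expr [Term [Factor lit]]]] )] - [Term [Factor lit] - [Term [Factor lit]]]]]

Expr -> Term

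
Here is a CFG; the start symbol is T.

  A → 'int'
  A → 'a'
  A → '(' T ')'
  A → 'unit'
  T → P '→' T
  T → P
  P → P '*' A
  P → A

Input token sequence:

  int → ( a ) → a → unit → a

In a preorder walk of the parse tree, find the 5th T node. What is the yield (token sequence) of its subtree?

unit → a

[T [P [A int]] → [T [P [A ( [T [P [A a]]] )]] → [T [P [A a]] → [T [P [A unit]] → [T [P [A a]]]]]]]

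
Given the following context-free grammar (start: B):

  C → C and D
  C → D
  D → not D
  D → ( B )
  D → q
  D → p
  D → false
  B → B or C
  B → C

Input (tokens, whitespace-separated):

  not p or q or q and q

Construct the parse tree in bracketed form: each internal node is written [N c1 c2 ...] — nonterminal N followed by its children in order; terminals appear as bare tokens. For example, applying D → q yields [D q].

[B [B [B [C [D not [D p]]]] or [C [D q]]] or [C [C [D q]] and [D q]]]

B
B or C
B or C or C
C or C or C
D or C or C
not D or C or C
not p or C or C
not p or D or C
not p or q or C
not p or q or C and D
not p or q or D and D
not p or q or q and D
not p or q or q and q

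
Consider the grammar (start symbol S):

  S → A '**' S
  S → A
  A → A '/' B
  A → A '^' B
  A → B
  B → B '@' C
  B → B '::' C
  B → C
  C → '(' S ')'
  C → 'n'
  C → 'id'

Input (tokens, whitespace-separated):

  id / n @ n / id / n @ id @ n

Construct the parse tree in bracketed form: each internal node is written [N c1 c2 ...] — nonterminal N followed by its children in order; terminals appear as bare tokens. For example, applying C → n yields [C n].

[S [A [A [A [A [B [C id]]] / [B [B [C n]] @ [C n]]] / [B [C id]]] / [B [B [B [C n]] @ [C id]] @ [C n]]]]

S
A
A / B
A / B / B
A / B / B / B
B / B / B / B
C / B / B / B
id / B / B / B
id / B @ C / B / B
id / C @ C / B / B
id / n @ C / B / B
id / n @ n / B / B
id / n @ n / C / B
id / n @ n / id / B
id / n @ n / id / B @ C
id / n @ n / id / B @ C @ C
id / n @ n / id / C @ C @ C
id / n @ n / id / n @ C @ C
id / n @ n / id / n @ id @ C
id / n @ n / id / n @ id @ n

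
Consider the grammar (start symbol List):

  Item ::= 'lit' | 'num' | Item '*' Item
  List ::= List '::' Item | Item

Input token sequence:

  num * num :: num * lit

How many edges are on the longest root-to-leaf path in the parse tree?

4

[List [List [Item [Item num] * [Item num]]] :: [Item [Item num] * [Item lit]]]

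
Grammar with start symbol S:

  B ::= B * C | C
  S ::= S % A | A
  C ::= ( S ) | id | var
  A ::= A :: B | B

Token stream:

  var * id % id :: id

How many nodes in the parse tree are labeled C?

[S [S [A [B [B [C var]] * [C id]]]] % [A [A [B [C id]]] :: [B [C id]]]]

4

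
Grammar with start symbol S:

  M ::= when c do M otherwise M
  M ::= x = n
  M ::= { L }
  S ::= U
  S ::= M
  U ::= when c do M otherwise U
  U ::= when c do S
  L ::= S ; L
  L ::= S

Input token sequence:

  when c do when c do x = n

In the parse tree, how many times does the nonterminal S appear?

3

[S [U when c do [S [U when c do [S [M x = n]]]]]]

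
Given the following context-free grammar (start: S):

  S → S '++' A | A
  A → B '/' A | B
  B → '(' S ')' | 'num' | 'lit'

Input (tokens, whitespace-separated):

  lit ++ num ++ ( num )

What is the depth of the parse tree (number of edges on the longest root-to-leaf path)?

6

[S [S [S [A [B lit]]] ++ [A [B num]]] ++ [A [B ( [S [A [B num]]] )]]]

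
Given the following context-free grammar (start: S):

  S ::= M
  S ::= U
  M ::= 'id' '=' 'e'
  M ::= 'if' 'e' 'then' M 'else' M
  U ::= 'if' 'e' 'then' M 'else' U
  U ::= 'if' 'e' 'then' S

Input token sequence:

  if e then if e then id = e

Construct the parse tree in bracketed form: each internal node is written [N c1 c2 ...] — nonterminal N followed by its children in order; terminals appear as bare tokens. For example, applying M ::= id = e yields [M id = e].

S
U
if e then S
if e then U
if e then if e then S
if e then if e then M
if e then if e then id = e

[S [U if e then [S [U if e then [S [M id = e]]]]]]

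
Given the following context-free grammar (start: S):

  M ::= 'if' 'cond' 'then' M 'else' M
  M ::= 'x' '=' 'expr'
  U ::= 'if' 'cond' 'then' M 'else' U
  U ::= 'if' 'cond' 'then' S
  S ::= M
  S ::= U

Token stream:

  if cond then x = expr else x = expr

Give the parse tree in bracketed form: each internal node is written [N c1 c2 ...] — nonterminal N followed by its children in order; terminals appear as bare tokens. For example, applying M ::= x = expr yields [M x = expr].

[S [M if cond then [M x = expr] else [M x = expr]]]

S
M
if cond then M else M
if cond then x = expr else M
if cond then x = expr else x = expr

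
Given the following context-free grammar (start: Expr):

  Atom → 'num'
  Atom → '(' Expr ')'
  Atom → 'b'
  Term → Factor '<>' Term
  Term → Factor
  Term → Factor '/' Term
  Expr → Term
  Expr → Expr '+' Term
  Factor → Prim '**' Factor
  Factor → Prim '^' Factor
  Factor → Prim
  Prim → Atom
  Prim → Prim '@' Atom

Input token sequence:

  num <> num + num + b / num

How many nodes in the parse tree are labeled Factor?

[Expr [Expr [Expr [Term [Factor [Prim [Atom num]]] <> [Term [Factor [Prim [Atom num]]]]]] + [Term [Factor [Prim [Atom num]]]]] + [Term [Factor [Prim [Atom b]]] / [Term [Factor [Prim [Atom num]]]]]]

5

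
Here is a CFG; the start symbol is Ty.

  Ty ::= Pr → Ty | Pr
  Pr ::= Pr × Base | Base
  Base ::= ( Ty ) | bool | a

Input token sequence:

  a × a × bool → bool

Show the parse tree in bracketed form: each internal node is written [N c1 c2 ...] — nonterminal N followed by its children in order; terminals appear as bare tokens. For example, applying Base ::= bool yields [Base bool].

Ty
Pr → Ty
Pr × Base → Ty
Pr × Base × Base → Ty
Base × Base × Base → Ty
a × Base × Base → Ty
a × a × Base → Ty
a × a × bool → Ty
a × a × bool → Pr
a × a × bool → Base
a × a × bool → bool

[Ty [Pr [Pr [Pr [Base a]] × [Base a]] × [Base bool]] → [Ty [Pr [Base bool]]]]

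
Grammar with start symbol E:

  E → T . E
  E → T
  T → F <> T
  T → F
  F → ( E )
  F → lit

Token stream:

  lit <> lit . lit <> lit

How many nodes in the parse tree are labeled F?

4

[E [T [F lit] <> [T [F lit]]] . [E [T [F lit] <> [T [F lit]]]]]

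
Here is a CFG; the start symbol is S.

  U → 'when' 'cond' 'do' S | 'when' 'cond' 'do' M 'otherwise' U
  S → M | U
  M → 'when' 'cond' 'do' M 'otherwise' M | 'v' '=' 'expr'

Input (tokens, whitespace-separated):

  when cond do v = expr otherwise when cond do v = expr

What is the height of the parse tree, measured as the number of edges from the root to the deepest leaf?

[S [U when cond do [M v = expr] otherwise [U when cond do [S [M v = expr]]]]]

5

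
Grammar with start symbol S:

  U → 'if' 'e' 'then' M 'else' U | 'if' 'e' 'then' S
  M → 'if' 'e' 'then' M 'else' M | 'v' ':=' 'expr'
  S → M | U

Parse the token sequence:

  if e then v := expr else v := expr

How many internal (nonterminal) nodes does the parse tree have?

[S [M if e then [M v := expr] else [M v := expr]]]

4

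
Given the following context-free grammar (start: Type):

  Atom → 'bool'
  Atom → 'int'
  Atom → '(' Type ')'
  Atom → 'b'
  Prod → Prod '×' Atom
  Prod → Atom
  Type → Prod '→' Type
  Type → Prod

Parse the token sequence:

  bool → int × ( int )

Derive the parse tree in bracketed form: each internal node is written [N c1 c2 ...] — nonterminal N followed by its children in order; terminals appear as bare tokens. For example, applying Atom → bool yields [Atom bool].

[Type [Prod [Atom bool]] → [Type [Prod [Prod [Atom int]] × [Atom ( [Type [Prod [Atom int]]] )]]]]

Type
Prod → Type
Atom → Type
bool → Type
bool → Prod
bool → Prod × Atom
bool → Atom × Atom
bool → int × Atom
bool → int × ( Type )
bool → int × ( Prod )
bool → int × ( Atom )
bool → int × ( int )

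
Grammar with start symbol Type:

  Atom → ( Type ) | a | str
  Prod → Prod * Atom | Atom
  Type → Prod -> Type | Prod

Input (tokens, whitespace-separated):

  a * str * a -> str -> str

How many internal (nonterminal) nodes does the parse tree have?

[Type [Prod [Prod [Prod [Atom a]] * [Atom str]] * [Atom a]] -> [Type [Prod [Atom str]] -> [Type [Prod [Atom str]]]]]

13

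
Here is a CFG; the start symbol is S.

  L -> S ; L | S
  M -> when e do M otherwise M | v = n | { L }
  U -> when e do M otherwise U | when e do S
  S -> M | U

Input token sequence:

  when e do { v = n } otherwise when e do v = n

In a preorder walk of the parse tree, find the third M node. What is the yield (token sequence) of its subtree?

[S [U when e do [M { [L [S [M v = n]]] }] otherwise [U when e do [S [M v = n]]]]]

v = n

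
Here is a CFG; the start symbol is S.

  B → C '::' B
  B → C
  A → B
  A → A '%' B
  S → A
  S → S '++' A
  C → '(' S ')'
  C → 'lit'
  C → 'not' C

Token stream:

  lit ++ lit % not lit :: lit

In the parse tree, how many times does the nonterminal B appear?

[S [S [A [B [C lit]]]] ++ [A [A [B [C lit]]] % [B [C not [C lit]] :: [B [C lit]]]]]

4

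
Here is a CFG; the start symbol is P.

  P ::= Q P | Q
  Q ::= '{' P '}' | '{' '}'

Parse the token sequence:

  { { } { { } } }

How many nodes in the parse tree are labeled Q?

[P [Q { [P [Q { }] [P [Q { [P [Q { }]] }]]] }]]

4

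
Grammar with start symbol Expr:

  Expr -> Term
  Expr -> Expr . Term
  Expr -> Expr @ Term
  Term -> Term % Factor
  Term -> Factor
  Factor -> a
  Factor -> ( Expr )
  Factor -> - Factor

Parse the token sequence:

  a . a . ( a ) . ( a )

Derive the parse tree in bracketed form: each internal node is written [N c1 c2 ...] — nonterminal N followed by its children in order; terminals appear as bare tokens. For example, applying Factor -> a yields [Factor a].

[Expr [Expr [Expr [Expr [Term [Factor a]]] . [Term [Factor a]]] . [Term [Factor ( [Expr [Term [Factor a]]] )]]] . [Term [Factor ( [Expr [Term [Factor a]]] )]]]

Expr
Expr . Term
Expr . Term . Term
Expr . Term . Term . Term
Term . Term . Term . Term
Factor . Term . Term . Term
a . Term . Term . Term
a . Factor . Term . Term
a . a . Term . Term
a . a . Factor . Term
a . a . ( Expr ) . Term
a . a . ( Term ) . Term
a . a . ( Factor ) . Term
a . a . ( a ) . Term
a . a . ( a ) . Factor
a . a . ( a ) . ( Expr )
a . a . ( a ) . ( Term )
a . a . ( a ) . ( Factor )
a . a . ( a ) . ( a )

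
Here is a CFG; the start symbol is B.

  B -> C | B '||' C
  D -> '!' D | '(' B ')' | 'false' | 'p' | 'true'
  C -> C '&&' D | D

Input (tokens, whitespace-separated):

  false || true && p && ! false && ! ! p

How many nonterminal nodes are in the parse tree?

15

[B [B [C [D false]]] || [C [C [C [C [D true]] && [D p]] && [D ! [D false]]] && [D ! [D ! [D p]]]]]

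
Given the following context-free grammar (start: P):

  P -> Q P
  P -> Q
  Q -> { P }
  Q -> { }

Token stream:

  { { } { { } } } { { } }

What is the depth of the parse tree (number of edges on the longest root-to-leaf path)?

7

[P [Q { [P [Q { }] [P [Q { [P [Q { }]] }]]] }] [P [Q { [P [Q { }]] }]]]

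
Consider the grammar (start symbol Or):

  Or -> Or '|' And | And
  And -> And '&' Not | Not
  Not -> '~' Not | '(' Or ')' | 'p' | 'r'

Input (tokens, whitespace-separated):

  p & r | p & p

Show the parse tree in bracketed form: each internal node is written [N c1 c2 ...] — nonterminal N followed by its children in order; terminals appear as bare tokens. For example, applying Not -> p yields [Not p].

[Or [Or [And [And [Not p]] & [Not r]]] | [And [And [Not p]] & [Not p]]]

Or
Or | And
And | And
And & Not | And
Not & Not | And
p & Not | And
p & r | And
p & r | And & Not
p & r | Not & Not
p & r | p & Not
p & r | p & p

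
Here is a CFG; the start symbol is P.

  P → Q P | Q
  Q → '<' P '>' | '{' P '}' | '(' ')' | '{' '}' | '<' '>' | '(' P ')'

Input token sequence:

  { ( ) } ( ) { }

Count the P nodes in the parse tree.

4

[P [Q { [P [Q ( )]] }] [P [Q ( )] [P [Q { }]]]]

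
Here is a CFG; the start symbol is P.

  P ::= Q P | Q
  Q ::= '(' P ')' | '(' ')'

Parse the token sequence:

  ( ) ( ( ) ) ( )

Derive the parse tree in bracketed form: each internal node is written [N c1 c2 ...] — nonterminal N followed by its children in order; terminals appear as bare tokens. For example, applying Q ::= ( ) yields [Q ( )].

[P [Q ( )] [P [Q ( [P [Q ( )]] )] [P [Q ( )]]]]

P
Q P
( ) P
( ) Q P
( ) ( P ) P
( ) ( Q ) P
( ) ( ( ) ) P
( ) ( ( ) ) Q
( ) ( ( ) ) ( )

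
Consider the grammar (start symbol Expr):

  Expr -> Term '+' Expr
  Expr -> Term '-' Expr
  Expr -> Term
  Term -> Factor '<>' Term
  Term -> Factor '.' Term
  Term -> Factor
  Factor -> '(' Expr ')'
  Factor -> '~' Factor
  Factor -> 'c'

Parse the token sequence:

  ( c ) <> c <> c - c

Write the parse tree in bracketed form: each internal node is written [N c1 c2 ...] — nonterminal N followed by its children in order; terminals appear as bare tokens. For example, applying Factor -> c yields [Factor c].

Expr
Term - Expr
Factor <> Term - Expr
( Expr ) <> Term - Expr
( Term ) <> Term - Expr
( Factor ) <> Term - Expr
( c ) <> Term - Expr
( c ) <> Factor <> Term - Expr
( c ) <> c <> Term - Expr
( c ) <> c <> Factor - Expr
( c ) <> c <> c - Expr
( c ) <> c <> c - Term
( c ) <> c <> c - Factor
( c ) <> c <> c - c

[Expr [Term [Factor ( [Expr [Term [Factor c]]] )] <> [Term [Factor c] <> [Term [Factor c]]]] - [Expr [Term [Factor c]]]]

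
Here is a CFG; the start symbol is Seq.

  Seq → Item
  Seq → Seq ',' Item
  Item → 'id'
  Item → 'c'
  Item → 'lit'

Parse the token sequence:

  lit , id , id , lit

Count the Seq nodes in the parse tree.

[Seq [Seq [Seq [Seq [Item lit]] , [Item id]] , [Item id]] , [Item lit]]

4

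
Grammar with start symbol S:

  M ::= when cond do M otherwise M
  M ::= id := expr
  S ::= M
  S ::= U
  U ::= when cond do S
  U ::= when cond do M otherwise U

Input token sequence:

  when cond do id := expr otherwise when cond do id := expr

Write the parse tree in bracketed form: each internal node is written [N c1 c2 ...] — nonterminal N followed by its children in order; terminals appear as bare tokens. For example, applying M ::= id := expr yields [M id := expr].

S
U
when cond do M otherwise U
when cond do id := expr otherwise U
when cond do id := expr otherwise when cond do S
when cond do id := expr otherwise when cond do M
when cond do id := expr otherwise when cond do id := expr

[S [U when cond do [M id := expr] otherwise [U when cond do [S [M id := expr]]]]]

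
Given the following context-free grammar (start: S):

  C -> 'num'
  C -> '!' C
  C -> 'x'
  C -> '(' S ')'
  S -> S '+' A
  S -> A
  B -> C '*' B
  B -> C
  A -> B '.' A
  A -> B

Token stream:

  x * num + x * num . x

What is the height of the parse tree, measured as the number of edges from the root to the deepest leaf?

6

[S [S [A [B [C x] * [B [C num]]]]] + [A [B [C x] * [B [C num]]] . [A [B [C x]]]]]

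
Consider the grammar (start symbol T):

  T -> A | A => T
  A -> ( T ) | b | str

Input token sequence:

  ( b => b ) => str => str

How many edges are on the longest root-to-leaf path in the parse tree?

5

[T [A ( [T [A b] => [T [A b]]] )] => [T [A str] => [T [A str]]]]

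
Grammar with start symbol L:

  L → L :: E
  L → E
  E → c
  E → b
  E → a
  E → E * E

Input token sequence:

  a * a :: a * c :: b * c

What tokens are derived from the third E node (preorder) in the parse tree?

a

[L [L [L [E [E a] * [E a]]] :: [E [E a] * [E c]]] :: [E [E b] * [E c]]]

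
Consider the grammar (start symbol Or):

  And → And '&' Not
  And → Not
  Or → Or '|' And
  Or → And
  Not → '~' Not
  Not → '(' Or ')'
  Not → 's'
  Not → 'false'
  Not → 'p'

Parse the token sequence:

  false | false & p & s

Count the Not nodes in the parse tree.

4

[Or [Or [And [Not false]]] | [And [And [And [Not false]] & [Not p]] & [Not s]]]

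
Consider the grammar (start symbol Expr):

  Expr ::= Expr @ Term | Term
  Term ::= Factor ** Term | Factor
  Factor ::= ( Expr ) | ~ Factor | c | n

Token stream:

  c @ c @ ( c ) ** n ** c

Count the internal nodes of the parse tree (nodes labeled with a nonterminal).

16

[Expr [Expr [Expr [Term [Factor c]]] @ [Term [Factor c]]] @ [Term [Factor ( [Expr [Term [Factor c]]] )] ** [Term [Factor n] ** [Term [Factor c]]]]]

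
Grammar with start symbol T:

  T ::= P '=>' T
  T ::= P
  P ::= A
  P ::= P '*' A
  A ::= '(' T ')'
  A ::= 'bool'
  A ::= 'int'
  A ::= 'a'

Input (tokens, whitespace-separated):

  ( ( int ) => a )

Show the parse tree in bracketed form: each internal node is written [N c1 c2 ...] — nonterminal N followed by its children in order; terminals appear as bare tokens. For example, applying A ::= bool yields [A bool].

T
P
A
( T )
( P => T )
( A => T )
( ( T ) => T )
( ( P ) => T )
( ( A ) => T )
( ( int ) => T )
( ( int ) => P )
( ( int ) => A )
( ( int ) => a )

[T [P [A ( [T [P [A ( [T [P [A int]]] )]] => [T [P [A a]]]] )]]]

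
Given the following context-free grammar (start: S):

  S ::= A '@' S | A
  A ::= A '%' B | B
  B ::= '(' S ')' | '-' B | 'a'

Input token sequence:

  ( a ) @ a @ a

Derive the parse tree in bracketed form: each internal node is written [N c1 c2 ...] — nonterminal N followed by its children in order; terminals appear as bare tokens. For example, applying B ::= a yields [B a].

S
A @ S
B @ S
( S ) @ S
( A ) @ S
( B ) @ S
( a ) @ S
( a ) @ A @ S
( a ) @ B @ S
( a ) @ a @ S
( a ) @ a @ A
( a ) @ a @ B
( a ) @ a @ a

[S [A [B ( [S [A [B a]]] )]] @ [S [A [B a]] @ [S [A [B a]]]]]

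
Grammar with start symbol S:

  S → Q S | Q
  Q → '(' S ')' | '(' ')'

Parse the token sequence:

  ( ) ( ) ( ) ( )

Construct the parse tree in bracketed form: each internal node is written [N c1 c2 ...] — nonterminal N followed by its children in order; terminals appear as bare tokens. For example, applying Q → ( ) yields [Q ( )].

[S [Q ( )] [S [Q ( )] [S [Q ( )] [S [Q ( )]]]]]

S
Q S
( ) S
( ) Q S
( ) ( ) S
( ) ( ) Q S
( ) ( ) ( ) S
( ) ( ) ( ) Q
( ) ( ) ( ) ( )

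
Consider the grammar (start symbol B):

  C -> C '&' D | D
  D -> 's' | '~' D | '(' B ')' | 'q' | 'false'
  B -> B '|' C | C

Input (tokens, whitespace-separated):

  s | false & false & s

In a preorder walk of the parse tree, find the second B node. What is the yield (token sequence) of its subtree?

s

[B [B [C [D s]]] | [C [C [C [D false]] & [D false]] & [D s]]]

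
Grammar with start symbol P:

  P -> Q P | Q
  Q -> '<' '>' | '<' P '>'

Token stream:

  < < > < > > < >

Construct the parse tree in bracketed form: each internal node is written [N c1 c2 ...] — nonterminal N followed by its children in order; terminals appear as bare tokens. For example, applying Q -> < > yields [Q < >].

[P [Q < [P [Q < >] [P [Q < >]]] >] [P [Q < >]]]

P
Q P
< P > P
< Q P > P
< < > P > P
< < > Q > P
< < > < > > P
< < > < > > Q
< < > < > > < >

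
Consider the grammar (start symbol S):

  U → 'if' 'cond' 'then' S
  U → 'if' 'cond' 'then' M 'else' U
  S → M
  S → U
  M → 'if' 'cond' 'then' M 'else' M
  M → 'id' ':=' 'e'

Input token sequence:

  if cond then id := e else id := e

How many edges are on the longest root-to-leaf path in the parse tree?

3

[S [M if cond then [M id := e] else [M id := e]]]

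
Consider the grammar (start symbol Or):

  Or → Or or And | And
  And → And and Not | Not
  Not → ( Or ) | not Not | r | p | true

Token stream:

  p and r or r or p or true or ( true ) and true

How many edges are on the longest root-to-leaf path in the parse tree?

[Or [Or [Or [Or [Or [And [And [Not p]] and [Not r]]] or [And [Not r]]] or [And [Not p]]] or [And [Not true]]] or [And [And [Not ( [Or [And [Not true]]] )]] and [Not true]]]

8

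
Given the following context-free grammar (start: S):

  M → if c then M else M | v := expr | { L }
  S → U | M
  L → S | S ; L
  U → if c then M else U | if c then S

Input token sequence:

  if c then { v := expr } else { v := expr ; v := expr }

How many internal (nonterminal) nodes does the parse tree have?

13

[S [M if c then [M { [L [S [M v := expr]]] }] else [M { [L [S [M v := expr]] ; [L [S [M v := expr]]]] }]]]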